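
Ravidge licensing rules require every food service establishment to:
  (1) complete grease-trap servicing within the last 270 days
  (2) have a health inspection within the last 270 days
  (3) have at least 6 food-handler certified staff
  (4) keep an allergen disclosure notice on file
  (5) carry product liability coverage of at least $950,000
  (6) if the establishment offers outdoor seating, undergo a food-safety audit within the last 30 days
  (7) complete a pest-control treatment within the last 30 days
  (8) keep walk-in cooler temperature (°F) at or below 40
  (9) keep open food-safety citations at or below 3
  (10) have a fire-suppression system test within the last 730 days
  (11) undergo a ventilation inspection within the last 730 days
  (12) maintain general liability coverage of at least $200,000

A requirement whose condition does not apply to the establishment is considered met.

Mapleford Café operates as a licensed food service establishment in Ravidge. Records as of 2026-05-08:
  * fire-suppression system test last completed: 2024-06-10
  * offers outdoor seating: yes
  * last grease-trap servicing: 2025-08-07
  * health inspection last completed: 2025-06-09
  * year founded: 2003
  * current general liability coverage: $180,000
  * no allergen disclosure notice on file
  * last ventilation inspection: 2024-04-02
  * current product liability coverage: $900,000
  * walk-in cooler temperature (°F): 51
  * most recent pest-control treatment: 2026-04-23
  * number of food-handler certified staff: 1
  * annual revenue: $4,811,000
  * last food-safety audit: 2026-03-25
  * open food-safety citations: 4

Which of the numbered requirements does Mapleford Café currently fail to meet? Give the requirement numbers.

1. grease-trap servicing 274 days ago vs limit 270 → not met
2. health inspection 333 days ago vs limit 270 → not met
3. food-handler certified staff 1 < 6 → not met
4. allergen disclosure notice absent → not met
5. product liability coverage $900,000 < $950,000 → not met
6. condition 'offers outdoor seating' holds; food-safety audit 44 days ago vs limit 30 → not met
7. pest-control treatment 15 days ago vs limit 30 → met
8. walk-in cooler temperature (°F) 51 > 40 → not met
9. open food-safety citations 4 > 3 → not met
10. fire-suppression system test 697 days ago vs limit 730 → met
11. ventilation inspection 766 days ago vs limit 730 → not met
12. general liability coverage $180,000 < $200,000 → not met
Not met: 1, 2, 3, 4, 5, 6, 8, 9, 11, 12

1, 2, 3, 4, 5, 6, 8, 9, 11, 12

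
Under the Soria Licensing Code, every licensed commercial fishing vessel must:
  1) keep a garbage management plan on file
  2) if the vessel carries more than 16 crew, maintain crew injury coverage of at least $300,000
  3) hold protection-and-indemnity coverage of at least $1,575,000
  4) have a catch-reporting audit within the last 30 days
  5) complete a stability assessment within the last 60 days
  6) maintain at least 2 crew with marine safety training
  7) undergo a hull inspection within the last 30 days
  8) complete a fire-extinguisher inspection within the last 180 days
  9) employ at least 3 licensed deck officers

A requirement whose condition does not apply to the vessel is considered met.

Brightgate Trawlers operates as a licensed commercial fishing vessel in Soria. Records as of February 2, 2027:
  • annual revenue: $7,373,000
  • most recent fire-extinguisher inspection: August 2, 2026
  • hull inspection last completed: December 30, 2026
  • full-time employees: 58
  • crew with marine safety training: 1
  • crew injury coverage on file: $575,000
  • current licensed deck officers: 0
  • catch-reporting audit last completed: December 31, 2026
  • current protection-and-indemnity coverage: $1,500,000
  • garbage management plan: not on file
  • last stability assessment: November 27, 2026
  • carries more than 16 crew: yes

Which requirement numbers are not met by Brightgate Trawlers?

1. garbage management plan absent → not met
2. condition 'carries more than 16 crew' holds; crew injury coverage $575,000 ≥ $300,000 → met
3. protection-and-indemnity coverage $1,500,000 < $1,575,000 → not met
4. catch-reporting audit 33 days ago vs limit 30 → not met
5. stability assessment 67 days ago vs limit 60 → not met
6. crew with marine safety training 1 < 2 → not met
7. hull inspection 34 days ago vs limit 30 → not met
8. fire-extinguisher inspection 184 days ago vs limit 180 → not met
9. licensed deck officers 0 < 3 → not met
Not met: 1, 3, 4, 5, 6, 7, 8, 9

1, 3, 4, 5, 6, 7, 8, 9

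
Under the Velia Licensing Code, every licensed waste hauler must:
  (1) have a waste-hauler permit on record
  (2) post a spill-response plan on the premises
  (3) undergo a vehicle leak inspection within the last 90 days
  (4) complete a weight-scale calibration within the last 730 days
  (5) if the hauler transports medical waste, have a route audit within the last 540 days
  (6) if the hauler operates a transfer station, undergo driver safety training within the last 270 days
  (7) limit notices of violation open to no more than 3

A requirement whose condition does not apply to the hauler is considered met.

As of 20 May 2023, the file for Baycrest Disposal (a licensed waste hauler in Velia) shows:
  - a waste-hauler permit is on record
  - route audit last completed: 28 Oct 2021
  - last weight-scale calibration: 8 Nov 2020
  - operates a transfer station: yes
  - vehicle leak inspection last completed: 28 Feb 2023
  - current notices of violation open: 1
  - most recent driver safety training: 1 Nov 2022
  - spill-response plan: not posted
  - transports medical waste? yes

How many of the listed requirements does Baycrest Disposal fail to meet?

1. waste-hauler permit present → met
2. spill-response plan absent → not met
3. vehicle leak inspection 81 days ago vs limit 90 → met
4. weight-scale calibration 923 days ago vs limit 730 → not met
5. condition 'transports medical waste' holds; route audit 569 days ago vs limit 540 → not met
6. condition 'operates a transfer station' holds; driver safety training 200 days ago vs limit 270 → met
7. notices of violation open 1 ≤ 3 → met
Not met: 3 of 7

3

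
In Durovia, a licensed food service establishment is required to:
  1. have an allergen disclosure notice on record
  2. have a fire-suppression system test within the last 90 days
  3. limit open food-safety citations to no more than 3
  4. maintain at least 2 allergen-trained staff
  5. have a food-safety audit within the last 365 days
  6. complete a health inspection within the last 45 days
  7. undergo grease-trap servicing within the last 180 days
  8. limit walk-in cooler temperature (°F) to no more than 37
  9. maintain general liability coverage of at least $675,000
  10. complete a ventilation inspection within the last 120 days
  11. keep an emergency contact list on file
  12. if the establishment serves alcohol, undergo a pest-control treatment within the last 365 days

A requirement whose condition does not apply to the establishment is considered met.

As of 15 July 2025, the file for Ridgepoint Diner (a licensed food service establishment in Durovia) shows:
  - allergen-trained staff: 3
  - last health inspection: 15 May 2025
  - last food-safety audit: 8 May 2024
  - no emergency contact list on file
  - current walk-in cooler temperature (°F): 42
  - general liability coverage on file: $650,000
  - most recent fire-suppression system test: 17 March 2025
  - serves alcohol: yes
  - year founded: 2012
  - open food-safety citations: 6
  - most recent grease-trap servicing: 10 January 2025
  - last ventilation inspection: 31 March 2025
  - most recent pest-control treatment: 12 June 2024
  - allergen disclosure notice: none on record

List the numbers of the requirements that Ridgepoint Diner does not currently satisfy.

1. allergen disclosure notice absent → not met
2. fire-suppression system test 120 days ago vs limit 90 → not met
3. open food-safety citations 6 > 3 → not met
4. allergen-trained staff 3 ≥ 2 → met
5. food-safety audit 433 days ago vs limit 365 → not met
6. health inspection 61 days ago vs limit 45 → not met
7. grease-trap servicing 186 days ago vs limit 180 → not met
8. walk-in cooler temperature (°F) 42 > 37 → not met
9. general liability coverage $650,000 < $675,000 → not met
10. ventilation inspection 106 days ago vs limit 120 → met
11. emergency contact list absent → not met
12. condition 'serves alcohol' holds; pest-control treatment 398 days ago vs limit 365 → not met
Not met: 1, 2, 3, 5, 6, 7, 8, 9, 11, 12

1, 2, 3, 5, 6, 7, 8, 9, 11, 12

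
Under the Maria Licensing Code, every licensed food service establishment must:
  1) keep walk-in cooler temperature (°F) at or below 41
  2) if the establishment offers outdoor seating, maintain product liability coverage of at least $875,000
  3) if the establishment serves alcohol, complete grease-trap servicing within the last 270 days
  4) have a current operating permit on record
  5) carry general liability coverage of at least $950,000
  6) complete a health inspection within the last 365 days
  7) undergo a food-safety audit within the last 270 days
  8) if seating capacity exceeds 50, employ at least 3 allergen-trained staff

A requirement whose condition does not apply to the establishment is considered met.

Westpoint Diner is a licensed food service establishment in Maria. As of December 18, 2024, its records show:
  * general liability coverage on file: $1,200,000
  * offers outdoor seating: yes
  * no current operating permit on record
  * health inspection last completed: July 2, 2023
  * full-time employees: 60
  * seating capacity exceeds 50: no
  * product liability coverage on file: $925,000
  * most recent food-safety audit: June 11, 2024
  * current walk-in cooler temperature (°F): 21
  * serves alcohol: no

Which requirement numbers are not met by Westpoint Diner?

4, 6

1. walk-in cooler temperature (°F) 21 ≤ 41 → met
2. condition 'offers outdoor seating' holds; product liability coverage $925,000 ≥ $875,000 → met
3. condition 'serves alcohol' does not hold → requirement n/a → met
4. current operating permit absent → not met
5. general liability coverage $1,200,000 ≥ $950,000 → met
6. health inspection 535 days ago vs limit 365 → not met
7. food-safety audit 190 days ago vs limit 270 → met
8. condition 'seating capacity exceeds 50' does not hold → requirement n/a → met
Not met: 4, 6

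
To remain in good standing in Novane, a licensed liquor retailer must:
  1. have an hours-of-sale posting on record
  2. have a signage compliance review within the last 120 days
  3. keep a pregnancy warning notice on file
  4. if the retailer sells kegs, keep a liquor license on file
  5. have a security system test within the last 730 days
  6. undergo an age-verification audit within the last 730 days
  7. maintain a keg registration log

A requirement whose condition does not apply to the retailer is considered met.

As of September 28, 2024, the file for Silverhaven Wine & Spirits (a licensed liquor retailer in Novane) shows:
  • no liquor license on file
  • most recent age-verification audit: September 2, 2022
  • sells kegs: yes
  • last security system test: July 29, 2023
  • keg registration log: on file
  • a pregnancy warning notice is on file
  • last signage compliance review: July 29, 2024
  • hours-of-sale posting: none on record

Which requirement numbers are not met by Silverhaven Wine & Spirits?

1. hours-of-sale posting absent → not met
2. signage compliance review 61 days ago vs limit 120 → met
3. pregnancy warning notice present → met
4. condition 'sells kegs' holds; liquor license absent → not met
5. security system test 427 days ago vs limit 730 → met
6. age-verification audit 757 days ago vs limit 730 → not met
7. keg registration log present → met
Not met: 1, 4, 6

1, 4, 6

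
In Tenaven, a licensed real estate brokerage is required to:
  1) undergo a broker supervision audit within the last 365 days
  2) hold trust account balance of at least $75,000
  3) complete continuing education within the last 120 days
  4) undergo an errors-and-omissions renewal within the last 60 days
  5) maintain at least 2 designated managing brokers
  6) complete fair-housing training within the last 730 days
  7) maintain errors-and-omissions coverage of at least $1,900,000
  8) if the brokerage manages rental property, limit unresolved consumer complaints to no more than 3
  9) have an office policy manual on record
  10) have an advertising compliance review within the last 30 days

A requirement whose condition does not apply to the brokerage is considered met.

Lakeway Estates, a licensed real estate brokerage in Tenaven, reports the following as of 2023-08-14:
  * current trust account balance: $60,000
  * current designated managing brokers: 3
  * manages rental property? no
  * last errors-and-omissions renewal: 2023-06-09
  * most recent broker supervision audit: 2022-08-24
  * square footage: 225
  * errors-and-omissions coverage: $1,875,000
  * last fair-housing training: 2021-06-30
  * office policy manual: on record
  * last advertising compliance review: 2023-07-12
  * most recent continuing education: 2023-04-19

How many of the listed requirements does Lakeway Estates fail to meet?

5

1. broker supervision audit 355 days ago vs limit 365 → met
2. trust account balance $60,000 < $75,000 → not met
3. continuing education 117 days ago vs limit 120 → met
4. errors-and-omissions renewal 66 days ago vs limit 60 → not met
5. designated managing brokers 3 ≥ 2 → met
6. fair-housing training 775 days ago vs limit 730 → not met
7. errors-and-omissions coverage $1,875,000 < $1,900,000 → not met
8. condition 'manages rental property' does not hold → requirement n/a → met
9. office policy manual present → met
10. advertising compliance review 33 days ago vs limit 30 → not met
Not met: 5 of 10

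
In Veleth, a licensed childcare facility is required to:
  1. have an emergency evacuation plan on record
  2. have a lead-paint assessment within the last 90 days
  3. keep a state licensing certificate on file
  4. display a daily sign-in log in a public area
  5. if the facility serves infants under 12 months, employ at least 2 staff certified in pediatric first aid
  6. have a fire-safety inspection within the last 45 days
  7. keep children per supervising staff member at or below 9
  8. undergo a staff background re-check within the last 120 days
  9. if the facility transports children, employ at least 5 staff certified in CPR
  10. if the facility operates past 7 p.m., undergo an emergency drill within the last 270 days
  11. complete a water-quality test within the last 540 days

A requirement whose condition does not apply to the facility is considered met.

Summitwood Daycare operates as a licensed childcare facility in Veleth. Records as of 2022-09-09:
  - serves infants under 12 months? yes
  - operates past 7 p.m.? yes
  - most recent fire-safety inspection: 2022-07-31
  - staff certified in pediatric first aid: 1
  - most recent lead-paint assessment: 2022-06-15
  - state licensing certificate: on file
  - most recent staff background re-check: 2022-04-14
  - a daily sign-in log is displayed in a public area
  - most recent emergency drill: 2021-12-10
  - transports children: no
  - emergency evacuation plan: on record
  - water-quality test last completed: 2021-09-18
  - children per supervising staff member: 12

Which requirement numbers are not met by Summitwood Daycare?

5, 7, 8, 10

1. emergency evacuation plan present → met
2. lead-paint assessment 86 days ago vs limit 90 → met
3. state licensing certificate present → met
4. daily sign-in log present → met
5. condition 'serves infants under 12 months' holds; staff certified in pediatric first aid 1 < 2 → not met
6. fire-safety inspection 40 days ago vs limit 45 → met
7. children per supervising staff member 12 > 9 → not met
8. staff background re-check 148 days ago vs limit 120 → not met
9. condition 'transports children' does not hold → requirement n/a → met
10. condition 'operates past 7 p.m.' holds; emergency drill 273 days ago vs limit 270 → not met
11. water-quality test 356 days ago vs limit 540 → met
Not met: 5, 7, 8, 10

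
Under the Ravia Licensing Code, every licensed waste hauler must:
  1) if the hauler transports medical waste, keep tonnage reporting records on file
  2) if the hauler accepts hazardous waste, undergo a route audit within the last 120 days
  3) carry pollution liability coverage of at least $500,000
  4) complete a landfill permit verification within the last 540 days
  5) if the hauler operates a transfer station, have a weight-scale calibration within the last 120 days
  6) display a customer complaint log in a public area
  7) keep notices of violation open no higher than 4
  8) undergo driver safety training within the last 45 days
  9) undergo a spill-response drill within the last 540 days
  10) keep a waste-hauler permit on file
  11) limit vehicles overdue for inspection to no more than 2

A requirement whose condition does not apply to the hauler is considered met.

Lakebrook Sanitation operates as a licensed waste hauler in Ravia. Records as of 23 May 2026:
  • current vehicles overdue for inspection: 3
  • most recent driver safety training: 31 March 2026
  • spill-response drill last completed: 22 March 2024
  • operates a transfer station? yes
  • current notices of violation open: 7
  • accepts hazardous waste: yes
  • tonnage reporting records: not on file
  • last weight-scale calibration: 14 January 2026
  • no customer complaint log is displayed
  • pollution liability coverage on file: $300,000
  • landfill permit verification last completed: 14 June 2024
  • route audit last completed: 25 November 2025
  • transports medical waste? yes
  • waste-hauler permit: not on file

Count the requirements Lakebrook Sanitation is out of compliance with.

11

1. condition 'transports medical waste' holds; tonnage reporting records absent → not met
2. condition 'accepts hazardous waste' holds; route audit 179 days ago vs limit 120 → not met
3. pollution liability coverage $300,000 < $500,000 → not met
4. landfill permit verification 708 days ago vs limit 540 → not met
5. condition 'operates a transfer station' holds; weight-scale calibration 129 days ago vs limit 120 → not met
6. customer complaint log absent → not met
7. notices of violation open 7 > 4 → not met
8. driver safety training 53 days ago vs limit 45 → not met
9. spill-response drill 792 days ago vs limit 540 → not met
10. waste-hauler permit absent → not met
11. vehicles overdue for inspection 3 > 2 → not met
Not met: 11 of 11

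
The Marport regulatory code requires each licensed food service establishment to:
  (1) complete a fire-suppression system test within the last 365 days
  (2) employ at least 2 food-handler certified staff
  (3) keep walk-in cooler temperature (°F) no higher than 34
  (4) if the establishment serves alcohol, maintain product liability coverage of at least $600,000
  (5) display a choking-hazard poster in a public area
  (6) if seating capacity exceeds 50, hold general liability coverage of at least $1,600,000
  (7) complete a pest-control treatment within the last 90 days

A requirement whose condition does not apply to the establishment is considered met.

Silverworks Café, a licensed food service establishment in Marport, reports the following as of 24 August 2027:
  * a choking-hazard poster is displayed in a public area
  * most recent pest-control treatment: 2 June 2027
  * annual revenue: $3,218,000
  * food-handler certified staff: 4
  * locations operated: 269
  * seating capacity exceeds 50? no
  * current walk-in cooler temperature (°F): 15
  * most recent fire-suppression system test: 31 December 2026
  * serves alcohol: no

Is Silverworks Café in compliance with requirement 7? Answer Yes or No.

7. pest-control treatment 83 days ago vs limit 90 → met

Yes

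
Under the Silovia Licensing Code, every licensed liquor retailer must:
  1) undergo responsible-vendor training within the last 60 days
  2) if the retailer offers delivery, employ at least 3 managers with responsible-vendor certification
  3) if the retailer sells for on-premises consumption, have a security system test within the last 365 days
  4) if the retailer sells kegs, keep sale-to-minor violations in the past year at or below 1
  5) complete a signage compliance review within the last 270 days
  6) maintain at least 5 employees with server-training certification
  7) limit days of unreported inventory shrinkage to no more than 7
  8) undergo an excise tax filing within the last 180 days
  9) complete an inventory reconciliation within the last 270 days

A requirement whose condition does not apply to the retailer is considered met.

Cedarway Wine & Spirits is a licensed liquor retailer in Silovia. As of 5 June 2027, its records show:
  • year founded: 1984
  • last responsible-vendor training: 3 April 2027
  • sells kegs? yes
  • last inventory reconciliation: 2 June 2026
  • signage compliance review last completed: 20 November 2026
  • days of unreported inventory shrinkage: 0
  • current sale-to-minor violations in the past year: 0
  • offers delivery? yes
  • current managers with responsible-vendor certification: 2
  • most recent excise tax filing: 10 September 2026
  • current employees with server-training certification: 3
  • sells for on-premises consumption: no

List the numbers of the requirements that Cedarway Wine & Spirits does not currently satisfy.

1, 2, 6, 8, 9

1. responsible-vendor training 63 days ago vs limit 60 → not met
2. condition 'offers delivery' holds; managers with responsible-vendor certification 2 < 3 → not met
3. condition 'sells for on-premises consumption' does not hold → requirement n/a → met
4. condition 'sells kegs' holds; sale-to-minor violations in the past year 0 ≤ 1 → met
5. signage compliance review 197 days ago vs limit 270 → met
6. employees with server-training certification 3 < 5 → not met
7. days of unreported inventory shrinkage 0 ≤ 7 → met
8. excise tax filing 268 days ago vs limit 180 → not met
9. inventory reconciliation 368 days ago vs limit 270 → not met
Not met: 1, 2, 6, 8, 9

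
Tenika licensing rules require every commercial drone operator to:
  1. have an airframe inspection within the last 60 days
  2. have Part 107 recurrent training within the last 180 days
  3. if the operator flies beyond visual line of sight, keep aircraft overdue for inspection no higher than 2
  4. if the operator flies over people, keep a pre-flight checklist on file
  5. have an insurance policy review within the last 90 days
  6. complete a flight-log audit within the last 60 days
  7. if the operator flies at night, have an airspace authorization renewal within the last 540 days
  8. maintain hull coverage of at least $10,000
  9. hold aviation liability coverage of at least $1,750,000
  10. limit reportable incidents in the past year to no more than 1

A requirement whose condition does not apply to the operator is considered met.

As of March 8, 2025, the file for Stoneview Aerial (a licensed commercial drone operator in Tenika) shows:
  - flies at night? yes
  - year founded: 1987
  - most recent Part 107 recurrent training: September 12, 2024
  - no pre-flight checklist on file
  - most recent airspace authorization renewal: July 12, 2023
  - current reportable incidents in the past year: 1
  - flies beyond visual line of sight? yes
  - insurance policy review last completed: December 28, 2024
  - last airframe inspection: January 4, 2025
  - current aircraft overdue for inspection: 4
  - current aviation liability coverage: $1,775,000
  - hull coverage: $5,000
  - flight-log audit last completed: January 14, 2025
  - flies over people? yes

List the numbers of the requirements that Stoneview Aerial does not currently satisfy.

1. airframe inspection 63 days ago vs limit 60 → not met
2. Part 107 recurrent training 177 days ago vs limit 180 → met
3. condition 'flies beyond visual line of sight' holds; aircraft overdue for inspection 4 > 2 → not met
4. condition 'flies over people' holds; pre-flight checklist absent → not met
5. insurance policy review 70 days ago vs limit 90 → met
6. flight-log audit 53 days ago vs limit 60 → met
7. condition 'flies at night' holds; airspace authorization renewal 605 days ago vs limit 540 → not met
8. hull coverage $5,000 < $10,000 → not met
9. aviation liability coverage $1,775,000 ≥ $1,750,000 → met
10. reportable incidents in the past year 1 ≤ 1 → met
Not met: 1, 3, 4, 7, 8

1, 3, 4, 7, 8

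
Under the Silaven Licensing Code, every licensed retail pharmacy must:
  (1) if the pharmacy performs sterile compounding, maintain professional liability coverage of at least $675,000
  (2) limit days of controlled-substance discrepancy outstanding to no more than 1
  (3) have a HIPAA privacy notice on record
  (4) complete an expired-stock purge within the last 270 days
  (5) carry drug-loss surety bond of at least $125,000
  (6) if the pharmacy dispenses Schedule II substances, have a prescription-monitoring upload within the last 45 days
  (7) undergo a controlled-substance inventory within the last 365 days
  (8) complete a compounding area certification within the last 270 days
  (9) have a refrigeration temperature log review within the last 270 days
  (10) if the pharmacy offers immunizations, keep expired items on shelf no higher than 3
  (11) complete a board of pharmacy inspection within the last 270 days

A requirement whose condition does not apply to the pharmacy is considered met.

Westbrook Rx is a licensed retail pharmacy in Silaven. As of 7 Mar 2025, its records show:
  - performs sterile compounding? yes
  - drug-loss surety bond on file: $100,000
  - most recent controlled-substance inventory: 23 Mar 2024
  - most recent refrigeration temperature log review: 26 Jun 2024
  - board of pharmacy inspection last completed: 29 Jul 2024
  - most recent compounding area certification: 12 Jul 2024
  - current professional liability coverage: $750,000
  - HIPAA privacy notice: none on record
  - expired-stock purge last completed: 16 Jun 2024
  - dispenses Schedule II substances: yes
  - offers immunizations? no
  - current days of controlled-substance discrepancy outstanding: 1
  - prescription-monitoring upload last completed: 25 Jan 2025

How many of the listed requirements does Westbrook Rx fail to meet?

1. condition 'performs sterile compounding' holds; professional liability coverage $750,000 ≥ $675,000 → met
2. days of controlled-substance discrepancy outstanding 1 ≤ 1 → met
3. HIPAA privacy notice absent → not met
4. expired-stock purge 264 days ago vs limit 270 → met
5. drug-loss surety bond $100,000 < $125,000 → not met
6. condition 'dispenses Schedule II substances' holds; prescription-monitoring upload 41 days ago vs limit 45 → met
7. controlled-substance inventory 349 days ago vs limit 365 → met
8. compounding area certification 238 days ago vs limit 270 → met
9. refrigeration temperature log review 254 days ago vs limit 270 → met
10. condition 'offers immunizations' does not hold → requirement n/a → met
11. board of pharmacy inspection 221 days ago vs limit 270 → met
Not met: 2 of 11

2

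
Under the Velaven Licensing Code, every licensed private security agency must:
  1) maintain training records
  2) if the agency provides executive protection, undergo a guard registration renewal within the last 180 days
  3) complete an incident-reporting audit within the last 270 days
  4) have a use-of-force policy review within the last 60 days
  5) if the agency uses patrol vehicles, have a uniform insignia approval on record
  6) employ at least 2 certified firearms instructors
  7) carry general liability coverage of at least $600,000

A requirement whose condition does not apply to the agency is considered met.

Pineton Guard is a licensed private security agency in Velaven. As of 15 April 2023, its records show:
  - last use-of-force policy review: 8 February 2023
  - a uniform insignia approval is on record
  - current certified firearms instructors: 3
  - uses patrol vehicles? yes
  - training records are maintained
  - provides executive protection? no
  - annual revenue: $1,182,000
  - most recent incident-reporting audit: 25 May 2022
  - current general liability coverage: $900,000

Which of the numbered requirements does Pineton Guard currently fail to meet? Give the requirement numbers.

1. training records present → met
2. condition 'provides executive protection' does not hold → requirement n/a → met
3. incident-reporting audit 325 days ago vs limit 270 → not met
4. use-of-force policy review 66 days ago vs limit 60 → not met
5. condition 'uses patrol vehicles' holds; uniform insignia approval present → met
6. certified firearms instructors 3 ≥ 2 → met
7. general liability coverage $900,000 ≥ $600,000 → met
Not met: 3, 4

3, 4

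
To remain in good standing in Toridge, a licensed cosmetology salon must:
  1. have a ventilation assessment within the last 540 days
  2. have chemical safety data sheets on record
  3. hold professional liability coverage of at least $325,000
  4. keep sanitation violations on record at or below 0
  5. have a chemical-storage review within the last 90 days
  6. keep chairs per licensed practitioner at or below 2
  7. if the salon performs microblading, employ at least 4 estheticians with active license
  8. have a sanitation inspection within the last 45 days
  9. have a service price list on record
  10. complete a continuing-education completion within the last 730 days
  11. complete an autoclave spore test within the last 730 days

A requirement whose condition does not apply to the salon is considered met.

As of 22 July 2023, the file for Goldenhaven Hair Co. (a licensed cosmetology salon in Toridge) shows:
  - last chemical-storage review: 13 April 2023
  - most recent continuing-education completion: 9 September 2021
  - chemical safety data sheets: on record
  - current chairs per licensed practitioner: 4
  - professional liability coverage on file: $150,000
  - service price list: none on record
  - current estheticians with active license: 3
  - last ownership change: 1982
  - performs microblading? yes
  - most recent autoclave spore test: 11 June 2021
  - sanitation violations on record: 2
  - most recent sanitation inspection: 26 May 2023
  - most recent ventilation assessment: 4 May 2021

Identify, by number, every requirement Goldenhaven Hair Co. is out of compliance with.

1, 3, 4, 5, 6, 7, 8, 9, 11

1. ventilation assessment 809 days ago vs limit 540 → not met
2. chemical safety data sheets present → met
3. professional liability coverage $150,000 < $325,000 → not met
4. sanitation violations on record 2 > 0 → not met
5. chemical-storage review 100 days ago vs limit 90 → not met
6. chairs per licensed practitioner 4 > 2 → not met
7. condition 'performs microblading' holds; estheticians with active license 3 < 4 → not met
8. sanitation inspection 57 days ago vs limit 45 → not met
9. service price list absent → not met
10. continuing-education completion 681 days ago vs limit 730 → met
11. autoclave spore test 771 days ago vs limit 730 → not met
Not met: 1, 3, 4, 5, 6, 7, 8, 9, 11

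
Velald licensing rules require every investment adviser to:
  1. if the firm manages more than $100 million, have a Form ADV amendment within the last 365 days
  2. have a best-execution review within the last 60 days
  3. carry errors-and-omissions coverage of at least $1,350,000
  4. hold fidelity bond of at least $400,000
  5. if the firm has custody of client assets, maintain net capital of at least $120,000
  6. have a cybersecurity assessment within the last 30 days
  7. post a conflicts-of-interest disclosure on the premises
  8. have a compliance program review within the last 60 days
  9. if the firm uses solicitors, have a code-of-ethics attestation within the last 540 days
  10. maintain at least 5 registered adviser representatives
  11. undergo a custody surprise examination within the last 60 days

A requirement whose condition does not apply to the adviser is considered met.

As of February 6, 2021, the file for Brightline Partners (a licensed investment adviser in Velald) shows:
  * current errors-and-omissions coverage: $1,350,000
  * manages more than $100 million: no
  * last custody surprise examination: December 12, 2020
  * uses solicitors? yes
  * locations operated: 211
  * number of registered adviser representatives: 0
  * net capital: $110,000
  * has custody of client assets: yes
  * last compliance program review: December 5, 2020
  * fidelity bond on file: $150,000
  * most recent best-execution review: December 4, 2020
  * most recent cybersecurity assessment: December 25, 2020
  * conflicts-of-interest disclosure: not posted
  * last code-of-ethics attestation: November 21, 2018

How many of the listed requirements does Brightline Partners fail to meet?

8

1. condition 'manages more than $100 million' does not hold → requirement n/a → met
2. best-execution review 64 days ago vs limit 60 → not met
3. errors-and-omissions coverage $1,350,000 ≥ $1,350,000 → met
4. fidelity bond $150,000 < $400,000 → not met
5. condition 'has custody of client assets' holds; net capital $110,000 < $120,000 → not met
6. cybersecurity assessment 43 days ago vs limit 30 → not met
7. conflicts-of-interest disclosure absent → not met
8. compliance program review 63 days ago vs limit 60 → not met
9. condition 'uses solicitors' holds; code-of-ethics attestation 808 days ago vs limit 540 → not met
10. registered adviser representatives 0 < 5 → not met
11. custody surprise examination 56 days ago vs limit 60 → met
Not met: 8 of 11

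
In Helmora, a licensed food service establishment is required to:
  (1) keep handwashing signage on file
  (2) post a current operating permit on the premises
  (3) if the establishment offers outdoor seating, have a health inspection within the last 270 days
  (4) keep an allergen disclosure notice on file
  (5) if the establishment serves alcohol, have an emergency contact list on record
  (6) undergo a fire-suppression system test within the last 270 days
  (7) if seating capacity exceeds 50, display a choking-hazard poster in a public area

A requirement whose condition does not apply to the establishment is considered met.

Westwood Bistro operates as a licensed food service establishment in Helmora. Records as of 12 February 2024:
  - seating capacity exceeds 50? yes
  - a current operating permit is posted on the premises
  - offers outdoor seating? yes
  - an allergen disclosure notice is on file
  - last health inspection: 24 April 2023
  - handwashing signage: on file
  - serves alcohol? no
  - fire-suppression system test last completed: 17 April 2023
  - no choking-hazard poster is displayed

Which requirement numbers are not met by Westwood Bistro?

3, 6, 7

1. handwashing signage present → met
2. current operating permit present → met
3. condition 'offers outdoor seating' holds; health inspection 294 days ago vs limit 270 → not met
4. allergen disclosure notice present → met
5. condition 'serves alcohol' does not hold → requirement n/a → met
6. fire-suppression system test 301 days ago vs limit 270 → not met
7. condition 'seating capacity exceeds 50' holds; choking-hazard poster absent → not met
Not met: 3, 6, 7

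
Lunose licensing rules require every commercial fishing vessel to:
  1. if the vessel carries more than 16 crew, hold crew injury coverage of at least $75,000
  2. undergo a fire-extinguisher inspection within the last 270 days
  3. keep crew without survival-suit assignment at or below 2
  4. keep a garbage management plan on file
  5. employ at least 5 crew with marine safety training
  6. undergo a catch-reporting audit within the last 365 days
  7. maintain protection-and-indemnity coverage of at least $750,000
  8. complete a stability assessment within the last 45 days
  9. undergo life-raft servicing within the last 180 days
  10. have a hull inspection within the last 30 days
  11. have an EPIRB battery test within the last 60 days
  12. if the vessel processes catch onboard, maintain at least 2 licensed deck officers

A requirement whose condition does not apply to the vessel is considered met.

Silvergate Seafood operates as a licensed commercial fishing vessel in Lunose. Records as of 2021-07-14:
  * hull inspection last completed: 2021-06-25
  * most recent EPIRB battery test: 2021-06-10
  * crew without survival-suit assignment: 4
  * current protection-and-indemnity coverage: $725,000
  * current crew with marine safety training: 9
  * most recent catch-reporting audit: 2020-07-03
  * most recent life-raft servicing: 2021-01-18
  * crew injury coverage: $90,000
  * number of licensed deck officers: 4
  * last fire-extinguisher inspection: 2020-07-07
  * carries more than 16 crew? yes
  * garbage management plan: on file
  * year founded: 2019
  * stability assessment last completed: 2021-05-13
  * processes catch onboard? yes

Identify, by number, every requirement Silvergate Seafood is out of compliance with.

2, 3, 6, 7, 8

1. condition 'carries more than 16 crew' holds; crew injury coverage $90,000 ≥ $75,000 → met
2. fire-extinguisher inspection 372 days ago vs limit 270 → not met
3. crew without survival-suit assignment 4 > 2 → not met
4. garbage management plan present → met
5. crew with marine safety training 9 ≥ 5 → met
6. catch-reporting audit 376 days ago vs limit 365 → not met
7. protection-and-indemnity coverage $725,000 < $750,000 → not met
8. stability assessment 62 days ago vs limit 45 → not met
9. life-raft servicing 177 days ago vs limit 180 → met
10. hull inspection 19 days ago vs limit 30 → met
11. EPIRB battery test 34 days ago vs limit 60 → met
12. condition 'processes catch onboard' holds; licensed deck officers 4 ≥ 2 → met
Not met: 2, 3, 6, 7, 8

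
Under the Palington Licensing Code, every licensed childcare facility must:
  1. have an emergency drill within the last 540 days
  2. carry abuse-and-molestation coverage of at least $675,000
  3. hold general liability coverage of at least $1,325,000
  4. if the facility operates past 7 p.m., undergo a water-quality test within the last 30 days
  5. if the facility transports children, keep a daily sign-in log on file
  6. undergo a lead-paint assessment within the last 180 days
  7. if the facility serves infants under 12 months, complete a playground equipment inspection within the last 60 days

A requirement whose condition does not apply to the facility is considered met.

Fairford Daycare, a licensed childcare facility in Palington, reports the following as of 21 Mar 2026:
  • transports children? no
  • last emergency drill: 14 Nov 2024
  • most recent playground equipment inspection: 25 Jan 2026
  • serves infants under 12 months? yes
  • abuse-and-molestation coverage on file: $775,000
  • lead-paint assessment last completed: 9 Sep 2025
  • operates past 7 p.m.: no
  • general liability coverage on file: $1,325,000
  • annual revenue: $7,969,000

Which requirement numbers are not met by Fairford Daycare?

1. emergency drill 492 days ago vs limit 540 → met
2. abuse-and-molestation coverage $775,000 ≥ $675,000 → met
3. general liability coverage $1,325,000 ≥ $1,325,000 → met
4. condition 'operates past 7 p.m.' does not hold → requirement n/a → met
5. condition 'transports children' does not hold → requirement n/a → met
6. lead-paint assessment 193 days ago vs limit 180 → not met
7. condition 'serves infants under 12 months' holds; playground equipment inspection 55 days ago vs limit 60 → met
Not met: 6

6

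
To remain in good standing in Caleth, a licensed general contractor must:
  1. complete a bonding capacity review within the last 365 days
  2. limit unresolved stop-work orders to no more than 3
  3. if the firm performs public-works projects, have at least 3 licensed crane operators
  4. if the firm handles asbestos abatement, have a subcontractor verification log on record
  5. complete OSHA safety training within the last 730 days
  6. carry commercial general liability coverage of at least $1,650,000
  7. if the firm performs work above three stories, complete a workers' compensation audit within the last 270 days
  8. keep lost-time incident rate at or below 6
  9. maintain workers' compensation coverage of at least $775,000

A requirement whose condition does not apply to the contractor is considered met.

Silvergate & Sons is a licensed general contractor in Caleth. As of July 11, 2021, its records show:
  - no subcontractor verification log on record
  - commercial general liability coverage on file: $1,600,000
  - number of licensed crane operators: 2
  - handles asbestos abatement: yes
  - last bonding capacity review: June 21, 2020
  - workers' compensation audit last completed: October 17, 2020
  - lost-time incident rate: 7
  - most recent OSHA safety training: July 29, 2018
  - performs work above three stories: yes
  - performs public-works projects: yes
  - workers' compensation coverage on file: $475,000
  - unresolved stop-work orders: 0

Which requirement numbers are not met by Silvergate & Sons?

1, 3, 4, 5, 6, 8, 9

1. bonding capacity review 385 days ago vs limit 365 → not met
2. unresolved stop-work orders 0 ≤ 3 → met
3. condition 'performs public-works projects' holds; licensed crane operators 2 < 3 → not met
4. condition 'handles asbestos abatement' holds; subcontractor verification log absent → not met
5. OSHA safety training 1078 days ago vs limit 730 → not met
6. commercial general liability coverage $1,600,000 < $1,650,000 → not met
7. condition 'performs work above three stories' holds; workers' compensation audit 267 days ago vs limit 270 → met
8. lost-time incident rate 7 > 6 → not met
9. workers' compensation coverage $475,000 < $775,000 → not met
Not met: 1, 3, 4, 5, 6, 8, 9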